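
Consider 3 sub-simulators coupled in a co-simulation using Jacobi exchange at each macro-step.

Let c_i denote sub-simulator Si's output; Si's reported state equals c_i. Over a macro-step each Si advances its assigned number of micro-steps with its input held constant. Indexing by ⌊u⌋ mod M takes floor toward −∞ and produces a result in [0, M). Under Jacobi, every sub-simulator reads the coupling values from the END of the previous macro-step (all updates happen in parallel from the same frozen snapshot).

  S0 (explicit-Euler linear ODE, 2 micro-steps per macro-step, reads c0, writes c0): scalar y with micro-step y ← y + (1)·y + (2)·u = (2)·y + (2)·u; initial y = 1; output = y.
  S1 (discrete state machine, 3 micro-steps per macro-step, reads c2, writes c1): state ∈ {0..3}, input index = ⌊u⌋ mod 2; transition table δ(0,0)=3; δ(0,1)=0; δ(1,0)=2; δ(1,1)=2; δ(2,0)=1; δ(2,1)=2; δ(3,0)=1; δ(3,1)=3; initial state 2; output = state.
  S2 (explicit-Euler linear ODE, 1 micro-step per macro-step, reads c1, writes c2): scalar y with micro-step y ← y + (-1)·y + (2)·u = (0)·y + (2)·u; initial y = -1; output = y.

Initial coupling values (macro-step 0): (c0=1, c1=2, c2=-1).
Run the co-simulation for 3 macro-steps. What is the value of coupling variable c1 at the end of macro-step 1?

c1 at macro-step 1 = 2

macro 1: S0 reads c0=1 → after 2×micro: 10; S1 reads c2=-1 → after 3×micro: 2; S2 reads c1=2 → after 1×micro: 4 ⇒ (c0=10, c1=2, c2=4)
macro 2: S0 reads c0=10 → after 2×micro: 100; S1 reads c2=4 → after 3×micro: 1; S2 reads c1=2 → after 1×micro: 4 ⇒ (c0=100, c1=1, c2=4)
macro 3: S0 reads c0=100 → after 2×micro: 1000; S1 reads c2=4 → after 3×micro: 2; S2 reads c1=1 → after 1×micro: 2 ⇒ (c0=1000, c1=2, c2=2)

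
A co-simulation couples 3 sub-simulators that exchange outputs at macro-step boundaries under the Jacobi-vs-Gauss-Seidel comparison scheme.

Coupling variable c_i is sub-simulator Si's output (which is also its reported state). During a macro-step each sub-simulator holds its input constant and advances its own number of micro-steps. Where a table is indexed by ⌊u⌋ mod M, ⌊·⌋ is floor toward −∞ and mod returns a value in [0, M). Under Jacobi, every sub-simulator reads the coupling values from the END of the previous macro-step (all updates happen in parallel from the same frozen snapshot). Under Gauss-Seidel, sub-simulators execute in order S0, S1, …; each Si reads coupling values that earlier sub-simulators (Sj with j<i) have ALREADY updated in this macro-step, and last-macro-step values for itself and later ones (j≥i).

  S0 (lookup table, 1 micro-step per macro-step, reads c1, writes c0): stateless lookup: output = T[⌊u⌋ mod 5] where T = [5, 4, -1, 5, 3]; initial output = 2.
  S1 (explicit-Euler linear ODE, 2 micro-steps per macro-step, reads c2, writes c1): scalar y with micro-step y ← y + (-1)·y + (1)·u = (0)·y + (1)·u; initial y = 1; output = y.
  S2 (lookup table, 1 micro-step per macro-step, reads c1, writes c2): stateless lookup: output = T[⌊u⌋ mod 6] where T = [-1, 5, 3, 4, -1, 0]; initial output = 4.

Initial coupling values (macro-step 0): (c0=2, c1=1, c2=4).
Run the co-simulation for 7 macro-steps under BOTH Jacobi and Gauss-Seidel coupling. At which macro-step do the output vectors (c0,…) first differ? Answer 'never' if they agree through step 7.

[Jacobi] macro 1: S0 reads c1=1 → after 1×micro: 4; S1 reads c2=4 → after 2×micro: 4; S2 reads c1=1 → after 1×micro: 5 ⇒ (c0=4, c1=4, c2=5)
[Jacobi] macro 2: S0 reads c1=4 → after 1×micro: 3; S1 reads c2=5 → after 2×micro: 5; S2 reads c1=4 → after 1×micro: -1 ⇒ (c0=3, c1=5, c2=-1)
[Jacobi] macro 3: S0 reads c1=5 → after 1×micro: 5; S1 reads c2=-1 → after 2×micro: -1; S2 reads c1=5 → after 1×micro: 0 ⇒ (c0=5, c1=-1, c2=0)
[Jacobi] macro 4: S0 reads c1=-1 → after 1×micro: 3; S1 reads c2=0 → after 2×micro: 0; S2 reads c1=-1 → after 1×micro: 0 ⇒ (c0=3, c1=0, c2=0)
[Jacobi] macro 5: S0 reads c1=0 → after 1×micro: 5; S1 reads c2=0 → after 2×micro: 0; S2 reads c1=0 → after 1×micro: -1 ⇒ (c0=5, c1=0, c2=-1)
[Jacobi] macro 6: S0 reads c1=0 → after 1×micro: 5; S1 reads c2=-1 → after 2×micro: -1; S2 reads c1=0 → after 1×micro: -1 ⇒ (c0=5, c1=-1, c2=-1)
[Jacobi] macro 7: S0 reads c1=-1 → after 1×micro: 3; S1 reads c2=-1 → after 2×micro: -1; S2 reads c1=-1 → after 1×micro: 0 ⇒ (c0=3, c1=-1, c2=0)
[Gauss-Seidel] macro 1: S0 reads c1=1 → after 1×micro: 4; S1 reads c2=4 → after 2×micro: 4; S2 reads c1=4 → after 1×micro: -1 ⇒ (c0=4, c1=4, c2=-1)
[Gauss-Seidel] macro 2: S0 reads c1=4 → after 1×micro: 3; S1 reads c2=-1 → after 2×micro: -1; S2 reads c1=-1 → after 1×micro: 0 ⇒ (c0=3, c1=-1, c2=0)
[Gauss-Seidel] macro 3: S0 reads c1=-1 → after 1×micro: 3; S1 reads c2=0 → after 2×micro: 0; S2 reads c1=0 → after 1×micro: -1 ⇒ (c0=3, c1=0, c2=-1)
[Gauss-Seidel] macro 4: S0 reads c1=0 → after 1×micro: 5; S1 reads c2=-1 → after 2×micro: -1; S2 reads c1=-1 → after 1×micro: 0 ⇒ (c0=5, c1=-1, c2=0)
[Gauss-Seidel] macro 5: S0 reads c1=-1 → after 1×micro: 3; S1 reads c2=0 → after 2×micro: 0; S2 reads c1=0 → after 1×micro: -1 ⇒ (c0=3, c1=0, c2=-1)
[Gauss-Seidel] macro 6: S0 reads c1=0 → after 1×micro: 5; S1 reads c2=-1 → after 2×micro: -1; S2 reads c1=-1 → after 1×micro: 0 ⇒ (c0=5, c1=-1, c2=0)
[Gauss-Seidel] macro 7: S0 reads c1=-1 → after 1×micro: 3; S1 reads c2=0 → after 2×micro: 0; S2 reads c1=0 → after 1×micro: -1 ⇒ (c0=3, c1=0, c2=-1)

first divergence at macro-step: 1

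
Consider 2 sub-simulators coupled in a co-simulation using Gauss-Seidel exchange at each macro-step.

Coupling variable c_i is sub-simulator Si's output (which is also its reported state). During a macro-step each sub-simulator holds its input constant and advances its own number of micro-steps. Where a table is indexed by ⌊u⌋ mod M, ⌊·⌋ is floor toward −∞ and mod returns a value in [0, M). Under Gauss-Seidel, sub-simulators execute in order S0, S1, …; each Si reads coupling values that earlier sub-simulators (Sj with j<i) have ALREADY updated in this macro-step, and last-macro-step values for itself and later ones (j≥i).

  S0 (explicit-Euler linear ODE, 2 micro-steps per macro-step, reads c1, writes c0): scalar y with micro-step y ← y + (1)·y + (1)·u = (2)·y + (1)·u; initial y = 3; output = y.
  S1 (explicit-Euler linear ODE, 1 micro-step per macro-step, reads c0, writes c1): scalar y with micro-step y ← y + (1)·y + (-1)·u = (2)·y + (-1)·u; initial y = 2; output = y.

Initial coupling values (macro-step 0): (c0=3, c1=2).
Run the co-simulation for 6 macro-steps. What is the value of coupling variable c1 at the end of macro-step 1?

macro 1: S0 reads c1=2 → after 2×micro: 18; S1 reads c0=18 → after 1×micro: -14 ⇒ (c0=18, c1=-14)
macro 2: S0 reads c1=-14 → after 2×micro: 30; S1 reads c0=30 → after 1×micro: -58 ⇒ (c0=30, c1=-58)
macro 3: S0 reads c1=-58 → after 2×micro: -54; S1 reads c0=-54 → after 1×micro: -62 ⇒ (c0=-54, c1=-62)
macro 4: S0 reads c1=-62 → after 2×micro: -402; S1 reads c0=-402 → after 1×micro: 278 ⇒ (c0=-402, c1=278)
macro 5: S0 reads c1=278 → after 2×micro: -774; S1 reads c0=-774 → after 1×micro: 1330 ⇒ (c0=-774, c1=1330)
macro 6: S0 reads c1=1330 → after 2×micro: 894; S1 reads c0=894 → after 1×micro: 1766 ⇒ (c0=894, c1=1766)

c1 at macro-step 1 = -14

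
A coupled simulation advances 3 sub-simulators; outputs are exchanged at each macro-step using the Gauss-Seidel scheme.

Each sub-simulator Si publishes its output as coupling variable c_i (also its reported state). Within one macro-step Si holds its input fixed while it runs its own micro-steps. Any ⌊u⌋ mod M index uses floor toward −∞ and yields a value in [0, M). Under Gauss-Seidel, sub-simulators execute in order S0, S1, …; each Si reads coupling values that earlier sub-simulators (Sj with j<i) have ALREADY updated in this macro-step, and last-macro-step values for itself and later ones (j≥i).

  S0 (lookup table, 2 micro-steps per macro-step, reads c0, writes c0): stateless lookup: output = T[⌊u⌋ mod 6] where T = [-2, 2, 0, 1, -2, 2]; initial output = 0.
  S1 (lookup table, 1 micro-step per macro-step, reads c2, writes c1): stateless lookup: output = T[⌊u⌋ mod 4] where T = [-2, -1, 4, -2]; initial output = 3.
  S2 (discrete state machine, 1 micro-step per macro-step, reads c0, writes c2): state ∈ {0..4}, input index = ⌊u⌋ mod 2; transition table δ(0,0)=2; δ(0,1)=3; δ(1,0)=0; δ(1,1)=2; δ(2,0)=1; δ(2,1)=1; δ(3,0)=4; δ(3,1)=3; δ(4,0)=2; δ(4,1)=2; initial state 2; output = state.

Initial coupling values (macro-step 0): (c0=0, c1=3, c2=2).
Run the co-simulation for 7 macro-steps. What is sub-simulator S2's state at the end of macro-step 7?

macro 1: S0 reads c0=0 → after 2×micro: -2; S1 reads c2=2 → after 1×micro: 4; S2 reads c0=-2 → after 1×micro: 1 ⇒ (c0=-2, c1=4, c2=1)
macro 2: S0 reads c0=-2 → after 2×micro: -2; S1 reads c2=1 → after 1×micro: -1; S2 reads c0=-2 → after 1×micro: 0 ⇒ (c0=-2, c1=-1, c2=0)
macro 3: S0 reads c0=-2 → after 2×micro: -2; S1 reads c2=0 → after 1×micro: -2; S2 reads c0=-2 → after 1×micro: 2 ⇒ (c0=-2, c1=-2, c2=2)
macro 4: S0 reads c0=-2 → after 2×micro: -2; S1 reads c2=2 → after 1×micro: 4; S2 reads c0=-2 → after 1×micro: 1 ⇒ (c0=-2, c1=4, c2=1)
macro 5: S0 reads c0=-2 → after 2×micro: -2; S1 reads c2=1 → after 1×micro: -1; S2 reads c0=-2 → after 1×micro: 0 ⇒ (c0=-2, c1=-1, c2=0)
macro 6: S0 reads c0=-2 → after 2×micro: -2; S1 reads c2=0 → after 1×micro: -2; S2 reads c0=-2 → after 1×micro: 2 ⇒ (c0=-2, c1=-2, c2=2)
macro 7: S0 reads c0=-2 → after 2×micro: -2; S1 reads c2=2 → after 1×micro: 4; S2 reads c0=-2 → after 1×micro: 1 ⇒ (c0=-2, c1=4, c2=1)

S2 state at macro-step 7 = 1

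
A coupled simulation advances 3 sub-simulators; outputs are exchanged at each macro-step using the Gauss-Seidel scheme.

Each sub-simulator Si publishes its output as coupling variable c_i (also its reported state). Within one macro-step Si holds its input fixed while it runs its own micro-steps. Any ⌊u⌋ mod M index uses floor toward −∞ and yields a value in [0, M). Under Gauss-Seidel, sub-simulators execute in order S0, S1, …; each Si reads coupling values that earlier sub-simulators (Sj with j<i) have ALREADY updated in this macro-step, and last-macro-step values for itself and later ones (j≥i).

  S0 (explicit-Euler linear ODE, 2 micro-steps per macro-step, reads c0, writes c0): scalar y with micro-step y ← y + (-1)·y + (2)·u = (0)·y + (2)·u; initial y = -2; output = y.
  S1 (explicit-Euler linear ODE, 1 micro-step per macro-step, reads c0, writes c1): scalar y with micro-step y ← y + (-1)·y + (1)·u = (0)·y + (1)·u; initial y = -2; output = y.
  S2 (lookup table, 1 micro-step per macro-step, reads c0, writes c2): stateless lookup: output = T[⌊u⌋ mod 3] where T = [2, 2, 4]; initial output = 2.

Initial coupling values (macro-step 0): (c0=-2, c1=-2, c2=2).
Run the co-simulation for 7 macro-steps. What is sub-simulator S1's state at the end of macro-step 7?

macro 1: S0 reads c0=-2 → after 2×micro: -4; S1 reads c0=-4 → after 1×micro: -4; S2 reads c0=-4 → after 1×micro: 4 ⇒ (c0=-4, c1=-4, c2=4)
macro 2: S0 reads c0=-4 → after 2×micro: -8; S1 reads c0=-8 → after 1×micro: -8; S2 reads c0=-8 → after 1×micro: 2 ⇒ (c0=-8, c1=-8, c2=2)
macro 3: S0 reads c0=-8 → after 2×micro: -16; S1 reads c0=-16 → after 1×micro: -16; S2 reads c0=-16 → after 1×micro: 4 ⇒ (c0=-16, c1=-16, c2=4)
macro 4: S0 reads c0=-16 → after 2×micro: -32; S1 reads c0=-32 → after 1×micro: -32; S2 reads c0=-32 → after 1×micro: 2 ⇒ (c0=-32, c1=-32, c2=2)
macro 5: S0 reads c0=-32 → after 2×micro: -64; S1 reads c0=-64 → after 1×micro: -64; S2 reads c0=-64 → after 1×micro: 4 ⇒ (c0=-64, c1=-64, c2=4)
macro 6: S0 reads c0=-64 → after 2×micro: -128; S1 reads c0=-128 → after 1×micro: -128; S2 reads c0=-128 → after 1×micro: 2 ⇒ (c0=-128, c1=-128, c2=2)
macro 7: S0 reads c0=-128 → after 2×micro: -256; S1 reads c0=-256 → after 1×micro: -256; S2 reads c0=-256 → after 1×micro: 4 ⇒ (c0=-256, c1=-256, c2=4)

S1 state at macro-step 7 = -256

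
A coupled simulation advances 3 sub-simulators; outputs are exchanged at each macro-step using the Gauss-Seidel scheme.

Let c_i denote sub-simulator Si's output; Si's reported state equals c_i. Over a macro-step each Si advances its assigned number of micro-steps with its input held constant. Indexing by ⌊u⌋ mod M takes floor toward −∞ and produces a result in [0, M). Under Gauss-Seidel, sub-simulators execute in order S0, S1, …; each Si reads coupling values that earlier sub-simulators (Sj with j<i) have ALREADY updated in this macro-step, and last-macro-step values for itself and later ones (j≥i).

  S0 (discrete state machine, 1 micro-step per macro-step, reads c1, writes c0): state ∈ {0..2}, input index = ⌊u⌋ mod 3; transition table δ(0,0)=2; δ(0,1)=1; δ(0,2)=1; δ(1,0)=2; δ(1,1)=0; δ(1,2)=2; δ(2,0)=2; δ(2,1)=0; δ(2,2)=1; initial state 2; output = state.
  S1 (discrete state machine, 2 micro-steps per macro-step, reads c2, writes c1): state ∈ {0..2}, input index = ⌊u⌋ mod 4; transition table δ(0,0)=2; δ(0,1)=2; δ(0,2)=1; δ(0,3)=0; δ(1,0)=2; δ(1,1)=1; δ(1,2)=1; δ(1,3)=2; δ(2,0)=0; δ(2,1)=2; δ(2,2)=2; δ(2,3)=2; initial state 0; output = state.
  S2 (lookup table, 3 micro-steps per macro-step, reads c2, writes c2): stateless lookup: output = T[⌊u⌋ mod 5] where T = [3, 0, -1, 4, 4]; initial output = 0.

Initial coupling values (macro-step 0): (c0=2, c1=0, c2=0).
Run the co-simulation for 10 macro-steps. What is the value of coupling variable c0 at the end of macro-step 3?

macro 1: S0 reads c1=0 → after 1×micro: 2; S1 reads c2=0 → after 2×micro: 0; S2 reads c2=0 → after 3×micro: 3 ⇒ (c0=2, c1=0, c2=3)
macro 2: S0 reads c1=0 → after 1×micro: 2; S1 reads c2=3 → after 2×micro: 0; S2 reads c2=3 → after 3×micro: 4 ⇒ (c0=2, c1=0, c2=4)
macro 3: S0 reads c1=0 → after 1×micro: 2; S1 reads c2=4 → after 2×micro: 0; S2 reads c2=4 → after 3×micro: 4 ⇒ (c0=2, c1=0, c2=4)
macro 4: S0 reads c1=0 → after 1×micro: 2; S1 reads c2=4 → after 2×micro: 0; S2 reads c2=4 → after 3×micro: 4 ⇒ (c0=2, c1=0, c2=4)
macro 5: S0 reads c1=0 → after 1×micro: 2; S1 reads c2=4 → after 2×micro: 0; S2 reads c2=4 → after 3×micro: 4 ⇒ (c0=2, c1=0, c2=4)
macro 6: S0 reads c1=0 → after 1×micro: 2; S1 reads c2=4 → after 2×micro: 0; S2 reads c2=4 → after 3×micro: 4 ⇒ (c0=2, c1=0, c2=4)
macro 7: S0 reads c1=0 → after 1×micro: 2; S1 reads c2=4 → after 2×micro: 0; S2 reads c2=4 → after 3×micro: 4 ⇒ (c0=2, c1=0, c2=4)
macro 8: S0 reads c1=0 → after 1×micro: 2; S1 reads c2=4 → after 2×micro: 0; S2 reads c2=4 → after 3×micro: 4 ⇒ (c0=2, c1=0, c2=4)
macro 9: S0 reads c1=0 → after 1×micro: 2; S1 reads c2=4 → after 2×micro: 0; S2 reads c2=4 → after 3×micro: 4 ⇒ (c0=2, c1=0, c2=4)
macro 10: S0 reads c1=0 → after 1×micro: 2; S1 reads c2=4 → after 2×micro: 0; S2 reads c2=4 → after 3×micro: 4 ⇒ (c0=2, c1=0, c2=4)

c0 at macro-step 3 = 2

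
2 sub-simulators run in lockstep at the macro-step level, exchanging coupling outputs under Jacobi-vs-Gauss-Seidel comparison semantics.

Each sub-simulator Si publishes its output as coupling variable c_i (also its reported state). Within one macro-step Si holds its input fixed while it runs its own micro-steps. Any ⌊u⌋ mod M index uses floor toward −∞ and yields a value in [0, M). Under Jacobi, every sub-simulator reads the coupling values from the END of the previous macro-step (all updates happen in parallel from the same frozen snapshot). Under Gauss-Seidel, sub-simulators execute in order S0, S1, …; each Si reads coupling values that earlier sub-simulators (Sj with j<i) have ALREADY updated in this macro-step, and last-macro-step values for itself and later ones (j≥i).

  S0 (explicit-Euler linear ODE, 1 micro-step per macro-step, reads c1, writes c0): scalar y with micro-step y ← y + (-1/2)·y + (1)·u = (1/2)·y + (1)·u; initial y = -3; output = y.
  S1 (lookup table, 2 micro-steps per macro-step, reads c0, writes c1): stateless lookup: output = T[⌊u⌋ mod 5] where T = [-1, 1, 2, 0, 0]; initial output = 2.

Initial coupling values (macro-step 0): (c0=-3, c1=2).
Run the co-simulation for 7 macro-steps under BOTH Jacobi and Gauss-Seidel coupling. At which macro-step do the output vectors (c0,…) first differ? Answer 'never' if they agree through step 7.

[Jacobi] macro 1: S0 reads c1=2 → after 1×micro: 1/2; S1 reads c0=-3 → after 2×micro: 2 ⇒ (c0=1/2, c1=2)
[Jacobi] macro 2: S0 reads c1=2 → after 1×micro: 9/4; S1 reads c0=1/2 → after 2×micro: -1 ⇒ (c0=9/4, c1=-1)
[Jacobi] macro 3: S0 reads c1=-1 → after 1×micro: 1/8; S1 reads c0=9/4 → after 2×micro: 2 ⇒ (c0=1/8, c1=2)
[Jacobi] macro 4: S0 reads c1=2 → after 1×micro: 33/16; S1 reads c0=1/8 → after 2×micro: -1 ⇒ (c0=33/16, c1=-1)
[Jacobi] macro 5: S0 reads c1=-1 → after 1×micro: 1/32; S1 reads c0=33/16 → after 2×micro: 2 ⇒ (c0=1/32, c1=2)
[Jacobi] macro 6: S0 reads c1=2 → after 1×micro: 129/64; S1 reads c0=1/32 → after 2×micro: -1 ⇒ (c0=129/64, c1=-1)
[Jacobi] macro 7: S0 reads c1=-1 → after 1×micro: 1/128; S1 reads c0=129/64 → after 2×micro: 2 ⇒ (c0=1/128, c1=2)
[Gauss-Seidel] macro 1: S0 reads c1=2 → after 1×micro: 1/2; S1 reads c0=1/2 → after 2×micro: -1 ⇒ (c0=1/2, c1=-1)
[Gauss-Seidel] macro 2: S0 reads c1=-1 → after 1×micro: -3/4; S1 reads c0=-3/4 → after 2×micro: 0 ⇒ (c0=-3/4, c1=0)
[Gauss-Seidel] macro 3: S0 reads c1=0 → after 1×micro: -3/8; S1 reads c0=-3/8 → after 2×micro: 0 ⇒ (c0=-3/8, c1=0)
[Gauss-Seidel] macro 4: S0 reads c1=0 → after 1×micro: -3/16; S1 reads c0=-3/16 → after 2×micro: 0 ⇒ (c0=-3/16, c1=0)
[Gauss-Seidel] macro 5: S0 reads c1=0 → after 1×micro: -3/32; S1 reads c0=-3/32 → after 2×micro: 0 ⇒ (c0=-3/32, c1=0)
[Gauss-Seidel] macro 6: S0 reads c1=0 → after 1×micro: -3/64; S1 reads c0=-3/64 → after 2×micro: 0 ⇒ (c0=-3/64, c1=0)
[Gauss-Seidel] macro 7: S0 reads c1=0 → after 1×micro: -3/128; S1 reads c0=-3/128 → after 2×micro: 0 ⇒ (c0=-3/128, c1=0)

first divergence at macro-step: 1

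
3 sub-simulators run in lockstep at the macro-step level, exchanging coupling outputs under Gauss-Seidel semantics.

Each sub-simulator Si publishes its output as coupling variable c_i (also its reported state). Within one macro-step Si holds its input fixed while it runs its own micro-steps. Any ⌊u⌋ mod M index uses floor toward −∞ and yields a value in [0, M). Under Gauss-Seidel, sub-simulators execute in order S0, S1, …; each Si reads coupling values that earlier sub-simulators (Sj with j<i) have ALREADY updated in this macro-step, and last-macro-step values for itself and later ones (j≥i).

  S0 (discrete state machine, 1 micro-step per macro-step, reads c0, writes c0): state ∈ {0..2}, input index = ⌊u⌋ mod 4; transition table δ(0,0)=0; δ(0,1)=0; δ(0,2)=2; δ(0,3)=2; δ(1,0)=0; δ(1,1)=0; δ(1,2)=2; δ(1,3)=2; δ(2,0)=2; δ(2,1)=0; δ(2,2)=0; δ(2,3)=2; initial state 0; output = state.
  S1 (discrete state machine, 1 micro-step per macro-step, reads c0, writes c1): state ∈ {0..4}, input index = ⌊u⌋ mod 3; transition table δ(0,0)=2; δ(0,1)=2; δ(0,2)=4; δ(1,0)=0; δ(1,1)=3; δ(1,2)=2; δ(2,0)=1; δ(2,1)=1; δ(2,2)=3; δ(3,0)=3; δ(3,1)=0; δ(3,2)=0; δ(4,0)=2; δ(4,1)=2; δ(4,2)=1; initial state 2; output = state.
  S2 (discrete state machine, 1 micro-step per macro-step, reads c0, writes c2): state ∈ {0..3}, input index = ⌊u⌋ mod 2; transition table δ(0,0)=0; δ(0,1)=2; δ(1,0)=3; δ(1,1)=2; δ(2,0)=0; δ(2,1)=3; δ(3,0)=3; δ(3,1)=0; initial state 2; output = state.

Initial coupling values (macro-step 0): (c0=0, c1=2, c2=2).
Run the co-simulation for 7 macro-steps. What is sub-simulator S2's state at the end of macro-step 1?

S2 state at macro-step 1 = 0

macro 1: S0 reads c0=0 → after 1×micro: 0; S1 reads c0=0 → after 1×micro: 1; S2 reads c0=0 → after 1×micro: 0 ⇒ (c0=0, c1=1, c2=0)
macro 2: S0 reads c0=0 → after 1×micro: 0; S1 reads c0=0 → after 1×micro: 0; S2 reads c0=0 → after 1×micro: 0 ⇒ (c0=0, c1=0, c2=0)
macro 3: S0 reads c0=0 → after 1×micro: 0; S1 reads c0=0 → after 1×micro: 2; S2 reads c0=0 → after 1×micro: 0 ⇒ (c0=0, c1=2, c2=0)
macro 4: S0 reads c0=0 → after 1×micro: 0; S1 reads c0=0 → after 1×micro: 1; S2 reads c0=0 → after 1×micro: 0 ⇒ (c0=0, c1=1, c2=0)
macro 5: S0 reads c0=0 → after 1×micro: 0; S1 reads c0=0 → after 1×micro: 0; S2 reads c0=0 → after 1×micro: 0 ⇒ (c0=0, c1=0, c2=0)
macro 6: S0 reads c0=0 → after 1×micro: 0; S1 reads c0=0 → after 1×micro: 2; S2 reads c0=0 → after 1×micro: 0 ⇒ (c0=0, c1=2, c2=0)
macro 7: S0 reads c0=0 → after 1×micro: 0; S1 reads c0=0 → after 1×micro: 1; S2 reads c0=0 → after 1×micro: 0 ⇒ (c0=0, c1=1, c2=0)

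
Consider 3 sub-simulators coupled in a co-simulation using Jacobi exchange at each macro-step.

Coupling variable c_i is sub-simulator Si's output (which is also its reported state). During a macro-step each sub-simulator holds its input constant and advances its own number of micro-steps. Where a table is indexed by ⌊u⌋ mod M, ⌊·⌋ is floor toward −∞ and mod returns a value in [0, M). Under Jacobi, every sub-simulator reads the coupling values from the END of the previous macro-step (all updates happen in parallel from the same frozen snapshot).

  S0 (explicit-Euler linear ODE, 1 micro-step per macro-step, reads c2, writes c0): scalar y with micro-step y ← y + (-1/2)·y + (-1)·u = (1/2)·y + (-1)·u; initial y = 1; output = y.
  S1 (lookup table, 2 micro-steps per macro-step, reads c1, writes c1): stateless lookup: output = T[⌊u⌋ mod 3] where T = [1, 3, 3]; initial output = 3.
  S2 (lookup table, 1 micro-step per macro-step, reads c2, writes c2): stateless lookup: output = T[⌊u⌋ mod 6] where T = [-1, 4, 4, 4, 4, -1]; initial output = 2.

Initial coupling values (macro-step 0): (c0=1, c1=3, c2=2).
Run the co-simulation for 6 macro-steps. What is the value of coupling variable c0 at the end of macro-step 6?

macro 1: S0 reads c2=2 → after 1×micro: -3/2; S1 reads c1=3 → after 2×micro: 1; S2 reads c2=2 → after 1×micro: 4 ⇒ (c0=-3/2, c1=1, c2=4)
macro 2: S0 reads c2=4 → after 1×micro: -19/4; S1 reads c1=1 → after 2×micro: 3; S2 reads c2=4 → after 1×micro: 4 ⇒ (c0=-19/4, c1=3, c2=4)
macro 3: S0 reads c2=4 → after 1×micro: -51/8; S1 reads c1=3 → after 2×micro: 1; S2 reads c2=4 → after 1×micro: 4 ⇒ (c0=-51/8, c1=1, c2=4)
macro 4: S0 reads c2=4 → after 1×micro: -115/16; S1 reads c1=1 → after 2×micro: 3; S2 reads c2=4 → after 1×micro: 4 ⇒ (c0=-115/16, c1=3, c2=4)
macro 5: S0 reads c2=4 → after 1×micro: -243/32; S1 reads c1=3 → after 2×micro: 1; S2 reads c2=4 → after 1×micro: 4 ⇒ (c0=-243/32, c1=1, c2=4)
macro 6: S0 reads c2=4 → after 1×micro: -499/64; S1 reads c1=1 → after 2×micro: 3; S2 reads c2=4 → after 1×micro: 4 ⇒ (c0=-499/64, c1=3, c2=4)

c0 at macro-step 6 = -499/64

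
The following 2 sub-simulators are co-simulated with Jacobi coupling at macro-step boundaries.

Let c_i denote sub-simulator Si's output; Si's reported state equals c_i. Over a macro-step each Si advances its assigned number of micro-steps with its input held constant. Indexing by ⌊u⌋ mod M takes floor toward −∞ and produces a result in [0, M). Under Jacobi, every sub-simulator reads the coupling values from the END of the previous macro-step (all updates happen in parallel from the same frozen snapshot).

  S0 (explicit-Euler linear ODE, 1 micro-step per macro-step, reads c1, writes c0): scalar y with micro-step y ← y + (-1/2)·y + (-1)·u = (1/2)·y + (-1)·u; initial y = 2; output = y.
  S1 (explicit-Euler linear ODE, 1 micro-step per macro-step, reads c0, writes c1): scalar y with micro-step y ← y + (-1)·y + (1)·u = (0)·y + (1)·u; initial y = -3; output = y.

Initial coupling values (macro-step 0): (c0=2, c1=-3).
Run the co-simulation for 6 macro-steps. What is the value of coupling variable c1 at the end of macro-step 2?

macro 1: S0 reads c1=-3 → after 1×micro: 4; S1 reads c0=2 → after 1×micro: 2 ⇒ (c0=4, c1=2)
macro 2: S0 reads c1=2 → after 1×micro: 0; S1 reads c0=4 → after 1×micro: 4 ⇒ (c0=0, c1=4)
macro 3: S0 reads c1=4 → after 1×micro: -4; S1 reads c0=0 → after 1×micro: 0 ⇒ (c0=-4, c1=0)
macro 4: S0 reads c1=0 → after 1×micro: -2; S1 reads c0=-4 → after 1×micro: -4 ⇒ (c0=-2, c1=-4)
macro 5: S0 reads c1=-4 → after 1×micro: 3; S1 reads c0=-2 → after 1×micro: -2 ⇒ (c0=3, c1=-2)
macro 6: S0 reads c1=-2 → after 1×micro: 7/2; S1 reads c0=3 → after 1×micro: 3 ⇒ (c0=7/2, c1=3)

c1 at macro-step 2 = 4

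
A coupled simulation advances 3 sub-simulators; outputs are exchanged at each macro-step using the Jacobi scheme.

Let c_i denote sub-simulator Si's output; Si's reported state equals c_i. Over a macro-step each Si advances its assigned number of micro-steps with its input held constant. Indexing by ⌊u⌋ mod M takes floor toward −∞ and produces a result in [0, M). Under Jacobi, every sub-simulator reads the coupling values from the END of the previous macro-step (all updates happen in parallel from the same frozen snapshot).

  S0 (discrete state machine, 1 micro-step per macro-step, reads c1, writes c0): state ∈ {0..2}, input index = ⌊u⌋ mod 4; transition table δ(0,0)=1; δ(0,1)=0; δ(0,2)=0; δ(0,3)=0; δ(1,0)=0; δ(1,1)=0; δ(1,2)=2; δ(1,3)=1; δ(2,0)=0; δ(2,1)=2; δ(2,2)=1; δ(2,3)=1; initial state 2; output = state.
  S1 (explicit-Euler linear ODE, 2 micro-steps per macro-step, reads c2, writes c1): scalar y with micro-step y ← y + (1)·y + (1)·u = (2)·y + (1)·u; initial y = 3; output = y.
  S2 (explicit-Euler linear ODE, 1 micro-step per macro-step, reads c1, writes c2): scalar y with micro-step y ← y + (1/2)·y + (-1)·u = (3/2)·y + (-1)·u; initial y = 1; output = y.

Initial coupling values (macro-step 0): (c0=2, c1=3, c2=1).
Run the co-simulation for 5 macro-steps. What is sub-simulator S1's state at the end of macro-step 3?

macro 1: S0 reads c1=3 → after 1×micro: 1; S1 reads c2=1 → after 2×micro: 15; S2 reads c1=3 → after 1×micro: -3/2 ⇒ (c0=1, c1=15, c2=-3/2)
macro 2: S0 reads c1=15 → after 1×micro: 1; S1 reads c2=-3/2 → after 2×micro: 111/2; S2 reads c1=15 → after 1×micro: -69/4 ⇒ (c0=1, c1=111/2, c2=-69/4)
macro 3: S0 reads c1=111/2 → after 1×micro: 1; S1 reads c2=-69/4 → after 2×micro: 681/4; S2 reads c1=111/2 → after 1×micro: -651/8 ⇒ (c0=1, c1=681/4, c2=-651/8)
macro 4: S0 reads c1=681/4 → after 1×micro: 2; S1 reads c2=-651/8 → after 2×micro: 3495/8; S2 reads c1=681/4 → after 1×micro: -4677/16 ⇒ (c0=2, c1=3495/8, c2=-4677/16)
macro 5: S0 reads c1=3495/8 → after 1×micro: 0; S1 reads c2=-4677/16 → after 2×micro: 13929/16; S2 reads c1=3495/8 → after 1×micro: -28011/32 ⇒ (c0=0, c1=13929/16, c2=-28011/32)

S1 state at macro-step 3 = 681/4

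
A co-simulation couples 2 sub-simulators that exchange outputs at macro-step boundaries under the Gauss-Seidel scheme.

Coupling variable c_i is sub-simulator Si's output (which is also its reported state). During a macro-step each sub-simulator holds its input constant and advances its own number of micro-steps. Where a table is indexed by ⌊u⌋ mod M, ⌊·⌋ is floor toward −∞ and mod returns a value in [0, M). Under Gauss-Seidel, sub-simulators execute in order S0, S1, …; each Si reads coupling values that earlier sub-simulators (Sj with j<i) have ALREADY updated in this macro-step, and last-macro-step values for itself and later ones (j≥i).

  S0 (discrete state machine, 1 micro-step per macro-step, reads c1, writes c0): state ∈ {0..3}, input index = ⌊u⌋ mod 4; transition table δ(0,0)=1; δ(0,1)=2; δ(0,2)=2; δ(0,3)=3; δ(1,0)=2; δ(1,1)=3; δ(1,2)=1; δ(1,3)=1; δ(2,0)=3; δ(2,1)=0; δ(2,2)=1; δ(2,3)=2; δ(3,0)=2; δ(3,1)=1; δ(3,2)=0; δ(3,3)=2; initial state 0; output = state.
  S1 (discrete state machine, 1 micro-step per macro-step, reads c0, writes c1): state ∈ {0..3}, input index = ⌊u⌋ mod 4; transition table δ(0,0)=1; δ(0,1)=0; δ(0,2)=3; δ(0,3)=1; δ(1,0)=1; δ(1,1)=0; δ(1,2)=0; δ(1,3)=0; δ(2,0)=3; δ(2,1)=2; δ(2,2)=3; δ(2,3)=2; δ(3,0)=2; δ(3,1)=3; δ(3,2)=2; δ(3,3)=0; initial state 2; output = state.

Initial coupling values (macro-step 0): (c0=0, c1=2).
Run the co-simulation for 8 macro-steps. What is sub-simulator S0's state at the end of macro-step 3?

S0 state at macro-step 3 = 1

macro 1: S0 reads c1=2 → after 1×micro: 2; S1 reads c0=2 → after 1×micro: 3 ⇒ (c0=2, c1=3)
macro 2: S0 reads c1=3 → after 1×micro: 2; S1 reads c0=2 → after 1×micro: 2 ⇒ (c0=2, c1=2)
macro 3: S0 reads c1=2 → after 1×micro: 1; S1 reads c0=1 → after 1×micro: 2 ⇒ (c0=1, c1=2)
macro 4: S0 reads c1=2 → after 1×micro: 1; S1 reads c0=1 → after 1×micro: 2 ⇒ (c0=1, c1=2)
macro 5: S0 reads c1=2 → after 1×micro: 1; S1 reads c0=1 → after 1×micro: 2 ⇒ (c0=1, c1=2)
macro 6: S0 reads c1=2 → after 1×micro: 1; S1 reads c0=1 → after 1×micro: 2 ⇒ (c0=1, c1=2)
macro 7: S0 reads c1=2 → after 1×micro: 1; S1 reads c0=1 → after 1×micro: 2 ⇒ (c0=1, c1=2)
macro 8: S0 reads c1=2 → after 1×micro: 1; S1 reads c0=1 → after 1×micro: 2 ⇒ (c0=1, c1=2)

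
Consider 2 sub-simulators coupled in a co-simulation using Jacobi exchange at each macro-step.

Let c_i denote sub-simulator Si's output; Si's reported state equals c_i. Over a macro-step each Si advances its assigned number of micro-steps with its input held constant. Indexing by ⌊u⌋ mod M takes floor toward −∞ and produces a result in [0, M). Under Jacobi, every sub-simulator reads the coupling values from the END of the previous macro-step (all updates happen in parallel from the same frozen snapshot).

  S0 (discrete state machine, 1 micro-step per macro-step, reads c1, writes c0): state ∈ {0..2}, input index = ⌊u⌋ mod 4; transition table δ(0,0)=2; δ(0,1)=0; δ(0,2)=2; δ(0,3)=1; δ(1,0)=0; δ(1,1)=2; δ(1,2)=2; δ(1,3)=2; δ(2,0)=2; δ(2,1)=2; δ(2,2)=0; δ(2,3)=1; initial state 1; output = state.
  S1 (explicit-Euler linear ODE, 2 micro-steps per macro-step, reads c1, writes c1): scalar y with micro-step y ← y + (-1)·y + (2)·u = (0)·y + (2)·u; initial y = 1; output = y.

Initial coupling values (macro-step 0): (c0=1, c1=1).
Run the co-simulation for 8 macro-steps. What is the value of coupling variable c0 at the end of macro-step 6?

c0 at macro-step 6 = 2

macro 1: S0 reads c1=1 → after 1×micro: 2; S1 reads c1=1 → after 2×micro: 2 ⇒ (c0=2, c1=2)
macro 2: S0 reads c1=2 → after 1×micro: 0; S1 reads c1=2 → after 2×micro: 4 ⇒ (c0=0, c1=4)
macro 3: S0 reads c1=4 → after 1×micro: 2; S1 reads c1=4 → after 2×micro: 8 ⇒ (c0=2, c1=8)
macro 4: S0 reads c1=8 → after 1×micro: 2; S1 reads c1=8 → after 2×micro: 16 ⇒ (c0=2, c1=16)
macro 5: S0 reads c1=16 → after 1×micro: 2; S1 reads c1=16 → after 2×micro: 32 ⇒ (c0=2, c1=32)
macro 6: S0 reads c1=32 → after 1×micro: 2; S1 reads c1=32 → after 2×micro: 64 ⇒ (c0=2, c1=64)
macro 7: S0 reads c1=64 → after 1×micro: 2; S1 reads c1=64 → after 2×micro: 128 ⇒ (c0=2, c1=128)
macro 8: S0 reads c1=128 → after 1×micro: 2; S1 reads c1=128 → after 2×micro: 256 ⇒ (c0=2, c1=256)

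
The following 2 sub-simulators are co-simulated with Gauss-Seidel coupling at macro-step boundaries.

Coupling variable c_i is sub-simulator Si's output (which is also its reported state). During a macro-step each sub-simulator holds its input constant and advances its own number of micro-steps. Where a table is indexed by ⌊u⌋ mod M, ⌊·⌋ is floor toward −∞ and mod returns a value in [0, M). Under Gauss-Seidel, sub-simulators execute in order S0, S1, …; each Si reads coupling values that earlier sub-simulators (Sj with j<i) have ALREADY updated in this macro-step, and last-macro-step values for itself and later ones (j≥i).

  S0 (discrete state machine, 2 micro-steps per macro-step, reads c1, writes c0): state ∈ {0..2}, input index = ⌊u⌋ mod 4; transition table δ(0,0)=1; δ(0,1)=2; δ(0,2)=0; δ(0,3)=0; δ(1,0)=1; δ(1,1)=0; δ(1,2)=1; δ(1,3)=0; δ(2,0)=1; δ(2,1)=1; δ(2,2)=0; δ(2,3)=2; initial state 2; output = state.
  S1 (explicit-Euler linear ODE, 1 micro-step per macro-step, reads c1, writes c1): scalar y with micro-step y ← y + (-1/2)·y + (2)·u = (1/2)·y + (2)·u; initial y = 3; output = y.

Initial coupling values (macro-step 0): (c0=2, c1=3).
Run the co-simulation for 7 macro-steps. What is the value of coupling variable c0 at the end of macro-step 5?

c0 at macro-step 5 = 1

macro 1: S0 reads c1=3 → after 2×micro: 2; S1 reads c1=3 → after 1×micro: 15/2 ⇒ (c0=2, c1=15/2)
macro 2: S0 reads c1=15/2 → after 2×micro: 2; S1 reads c1=15/2 → after 1×micro: 75/4 ⇒ (c0=2, c1=75/4)
macro 3: S0 reads c1=75/4 → after 2×micro: 0; S1 reads c1=75/4 → after 1×micro: 375/8 ⇒ (c0=0, c1=375/8)
macro 4: S0 reads c1=375/8 → after 2×micro: 0; S1 reads c1=375/8 → after 1×micro: 1875/16 ⇒ (c0=0, c1=1875/16)
macro 5: S0 reads c1=1875/16 → after 2×micro: 1; S1 reads c1=1875/16 → after 1×micro: 9375/32 ⇒ (c0=1, c1=9375/32)
macro 6: S0 reads c1=9375/32 → after 2×micro: 1; S1 reads c1=9375/32 → after 1×micro: 46875/64 ⇒ (c0=1, c1=46875/64)
macro 7: S0 reads c1=46875/64 → after 2×micro: 1; S1 reads c1=46875/64 → after 1×micro: 234375/128 ⇒ (c0=1, c1=234375/128)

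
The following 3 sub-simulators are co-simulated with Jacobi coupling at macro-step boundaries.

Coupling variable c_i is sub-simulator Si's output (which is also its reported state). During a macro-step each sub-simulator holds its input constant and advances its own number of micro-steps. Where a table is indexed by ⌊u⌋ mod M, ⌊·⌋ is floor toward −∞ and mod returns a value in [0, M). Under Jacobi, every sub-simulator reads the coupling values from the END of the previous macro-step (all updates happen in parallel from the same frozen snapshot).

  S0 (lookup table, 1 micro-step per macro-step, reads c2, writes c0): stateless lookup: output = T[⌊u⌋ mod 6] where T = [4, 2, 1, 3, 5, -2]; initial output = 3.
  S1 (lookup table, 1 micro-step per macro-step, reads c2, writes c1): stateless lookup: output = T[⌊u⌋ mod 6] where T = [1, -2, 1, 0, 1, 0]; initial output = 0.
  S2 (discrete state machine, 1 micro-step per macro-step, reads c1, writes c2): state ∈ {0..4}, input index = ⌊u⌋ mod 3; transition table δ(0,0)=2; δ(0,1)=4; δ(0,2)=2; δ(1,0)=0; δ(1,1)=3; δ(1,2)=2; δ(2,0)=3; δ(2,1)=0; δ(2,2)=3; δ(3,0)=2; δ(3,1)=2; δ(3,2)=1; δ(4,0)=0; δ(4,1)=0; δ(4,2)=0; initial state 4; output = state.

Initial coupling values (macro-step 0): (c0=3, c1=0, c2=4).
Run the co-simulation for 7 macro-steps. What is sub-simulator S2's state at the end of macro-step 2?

macro 1: S0 reads c2=4 → after 1×micro: 5; S1 reads c2=4 → after 1×micro: 1; S2 reads c1=0 → after 1×micro: 0 ⇒ (c0=5, c1=1, c2=0)
macro 2: S0 reads c2=0 → after 1×micro: 4; S1 reads c2=0 → after 1×micro: 1; S2 reads c1=1 → after 1×micro: 4 ⇒ (c0=4, c1=1, c2=4)
macro 3: S0 reads c2=4 → after 1×micro: 5; S1 reads c2=4 → after 1×micro: 1; S2 reads c1=1 → after 1×micro: 0 ⇒ (c0=5, c1=1, c2=0)
macro 4: S0 reads c2=0 → after 1×micro: 4; S1 reads c2=0 → after 1×micro: 1; S2 reads c1=1 → after 1×micro: 4 ⇒ (c0=4, c1=1, c2=4)
macro 5: S0 reads c2=4 → after 1×micro: 5; S1 reads c2=4 → after 1×micro: 1; S2 reads c1=1 → after 1×micro: 0 ⇒ (c0=5, c1=1, c2=0)
macro 6: S0 reads c2=0 → after 1×micro: 4; S1 reads c2=0 → after 1×micro: 1; S2 reads c1=1 → after 1×micro: 4 ⇒ (c0=4, c1=1, c2=4)
macro 7: S0 reads c2=4 → after 1×micro: 5; S1 reads c2=4 → after 1×micro: 1; S2 reads c1=1 → after 1×micro: 0 ⇒ (c0=5, c1=1, c2=0)

S2 state at macro-step 2 = 4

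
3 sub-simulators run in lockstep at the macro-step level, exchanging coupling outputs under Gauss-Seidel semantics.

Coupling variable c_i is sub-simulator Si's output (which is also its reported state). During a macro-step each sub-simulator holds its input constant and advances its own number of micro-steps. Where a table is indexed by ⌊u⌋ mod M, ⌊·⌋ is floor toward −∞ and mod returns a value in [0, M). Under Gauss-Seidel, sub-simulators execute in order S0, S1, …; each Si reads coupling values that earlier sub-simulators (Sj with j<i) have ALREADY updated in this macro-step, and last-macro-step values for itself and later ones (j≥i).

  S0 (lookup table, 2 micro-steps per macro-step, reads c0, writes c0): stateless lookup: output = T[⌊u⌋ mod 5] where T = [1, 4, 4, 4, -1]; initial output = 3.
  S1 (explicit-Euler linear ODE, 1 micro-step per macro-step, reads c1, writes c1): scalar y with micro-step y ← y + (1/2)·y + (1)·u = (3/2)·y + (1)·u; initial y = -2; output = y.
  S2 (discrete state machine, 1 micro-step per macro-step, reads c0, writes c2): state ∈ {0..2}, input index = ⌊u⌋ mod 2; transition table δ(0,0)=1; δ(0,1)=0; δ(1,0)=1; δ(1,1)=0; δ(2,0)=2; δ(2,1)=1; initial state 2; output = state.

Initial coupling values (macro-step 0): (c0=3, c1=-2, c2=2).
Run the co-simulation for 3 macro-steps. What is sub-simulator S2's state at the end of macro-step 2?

S2 state at macro-step 2 = 1

macro 1: S0 reads c0=3 → after 2×micro: 4; S1 reads c1=-2 → after 1×micro: -5; S2 reads c0=4 → after 1×micro: 2 ⇒ (c0=4, c1=-5, c2=2)
macro 2: S0 reads c0=4 → after 2×micro: -1; S1 reads c1=-5 → after 1×micro: -25/2; S2 reads c0=-1 → after 1×micro: 1 ⇒ (c0=-1, c1=-25/2, c2=1)
macro 3: S0 reads c0=-1 → after 2×micro: -1; S1 reads c1=-25/2 → after 1×micro: -125/4; S2 reads c0=-1 → after 1×micro: 0 ⇒ (c0=-1, c1=-125/4, c2=0)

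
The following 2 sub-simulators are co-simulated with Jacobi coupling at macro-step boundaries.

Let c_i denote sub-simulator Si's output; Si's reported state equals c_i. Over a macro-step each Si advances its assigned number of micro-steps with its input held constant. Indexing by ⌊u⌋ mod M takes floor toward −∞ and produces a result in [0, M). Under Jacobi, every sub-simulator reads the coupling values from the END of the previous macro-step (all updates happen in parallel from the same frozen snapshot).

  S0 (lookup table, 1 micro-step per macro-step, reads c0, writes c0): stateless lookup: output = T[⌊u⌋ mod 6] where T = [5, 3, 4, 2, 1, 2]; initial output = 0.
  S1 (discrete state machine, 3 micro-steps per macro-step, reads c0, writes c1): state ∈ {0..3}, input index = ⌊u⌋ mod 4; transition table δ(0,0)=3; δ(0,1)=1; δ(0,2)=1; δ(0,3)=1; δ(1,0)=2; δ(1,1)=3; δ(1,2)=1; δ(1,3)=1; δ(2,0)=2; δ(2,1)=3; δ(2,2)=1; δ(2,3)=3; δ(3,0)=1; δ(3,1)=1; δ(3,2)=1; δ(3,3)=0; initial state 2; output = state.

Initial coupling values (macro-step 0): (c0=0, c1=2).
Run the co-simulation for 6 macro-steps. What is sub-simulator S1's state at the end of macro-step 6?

macro 1: S0 reads c0=0 → after 1×micro: 5; S1 reads c0=0 → after 3×micro: 2 ⇒ (c0=5, c1=2)
macro 2: S0 reads c0=5 → after 1×micro: 2; S1 reads c0=5 → after 3×micro: 3 ⇒ (c0=2, c1=3)
macro 3: S0 reads c0=2 → after 1×micro: 4; S1 reads c0=2 → after 3×micro: 1 ⇒ (c0=4, c1=1)
macro 4: S0 reads c0=4 → after 1×micro: 1; S1 reads c0=4 → after 3×micro: 2 ⇒ (c0=1, c1=2)
macro 5: S0 reads c0=1 → after 1×micro: 3; S1 reads c0=1 → after 3×micro: 3 ⇒ (c0=3, c1=3)
macro 6: S0 reads c0=3 → after 1×micro: 2; S1 reads c0=3 → after 3×micro: 1 ⇒ (c0=2, c1=1)

S1 state at macro-step 6 = 1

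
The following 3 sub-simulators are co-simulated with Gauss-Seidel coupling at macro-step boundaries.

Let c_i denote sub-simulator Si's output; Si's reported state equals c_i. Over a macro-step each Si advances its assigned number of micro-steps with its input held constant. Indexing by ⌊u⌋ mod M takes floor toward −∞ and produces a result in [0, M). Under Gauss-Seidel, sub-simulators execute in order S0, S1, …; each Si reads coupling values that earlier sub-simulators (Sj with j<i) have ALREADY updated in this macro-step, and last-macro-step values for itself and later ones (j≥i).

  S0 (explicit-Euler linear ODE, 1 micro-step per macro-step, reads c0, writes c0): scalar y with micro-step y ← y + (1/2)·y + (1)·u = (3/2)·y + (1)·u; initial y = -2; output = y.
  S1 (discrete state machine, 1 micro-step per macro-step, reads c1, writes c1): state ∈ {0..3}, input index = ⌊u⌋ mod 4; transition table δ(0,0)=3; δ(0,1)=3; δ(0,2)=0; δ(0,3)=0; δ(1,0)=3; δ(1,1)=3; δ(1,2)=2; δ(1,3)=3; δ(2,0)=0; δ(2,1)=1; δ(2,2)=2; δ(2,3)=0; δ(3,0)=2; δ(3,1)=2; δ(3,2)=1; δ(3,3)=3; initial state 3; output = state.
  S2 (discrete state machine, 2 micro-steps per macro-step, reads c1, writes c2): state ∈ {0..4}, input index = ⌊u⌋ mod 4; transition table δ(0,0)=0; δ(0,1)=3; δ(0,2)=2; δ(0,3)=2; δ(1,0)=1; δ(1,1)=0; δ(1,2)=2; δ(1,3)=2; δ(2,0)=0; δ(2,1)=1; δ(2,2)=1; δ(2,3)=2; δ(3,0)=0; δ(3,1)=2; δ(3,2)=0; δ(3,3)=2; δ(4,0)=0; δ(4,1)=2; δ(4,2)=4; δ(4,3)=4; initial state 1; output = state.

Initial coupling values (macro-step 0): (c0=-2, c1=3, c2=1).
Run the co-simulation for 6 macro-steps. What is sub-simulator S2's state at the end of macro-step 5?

S2 state at macro-step 5 = 2

macro 1: S0 reads c0=-2 → after 1×micro: -5; S1 reads c1=3 → after 1×micro: 3; S2 reads c1=3 → after 2×micro: 2 ⇒ (c0=-5, c1=3, c2=2)
macro 2: S0 reads c0=-5 → after 1×micro: -25/2; S1 reads c1=3 → after 1×micro: 3; S2 reads c1=3 → after 2×micro: 2 ⇒ (c0=-25/2, c1=3, c2=2)
macro 3: S0 reads c0=-25/2 → after 1×micro: -125/4; S1 reads c1=3 → after 1×micro: 3; S2 reads c1=3 → after 2×micro: 2 ⇒ (c0=-125/4, c1=3, c2=2)
macro 4: S0 reads c0=-125/4 → after 1×micro: -625/8; S1 reads c1=3 → after 1×micro: 3; S2 reads c1=3 → after 2×micro: 2 ⇒ (c0=-625/8, c1=3, c2=2)
macro 5: S0 reads c0=-625/8 → after 1×micro: -3125/16; S1 reads c1=3 → after 1×micro: 3; S2 reads c1=3 → after 2×micro: 2 ⇒ (c0=-3125/16, c1=3, c2=2)
macro 6: S0 reads c0=-3125/16 → after 1×micro: -15625/32; S1 reads c1=3 → after 1×micro: 3; S2 reads c1=3 → after 2×micro: 2 ⇒ (c0=-15625/32, c1=3, c2=2)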